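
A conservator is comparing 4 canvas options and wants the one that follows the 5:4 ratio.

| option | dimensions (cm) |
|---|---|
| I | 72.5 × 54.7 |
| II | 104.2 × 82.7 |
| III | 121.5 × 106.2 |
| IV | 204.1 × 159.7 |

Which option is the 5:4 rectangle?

Ratios (long/short): I ≈ 1.325; II ≈ 1.260; III ≈ 1.144; IV ≈ 1.278.
5:4 ≈ 1.250; option II is nearest (Δ 0.010).

II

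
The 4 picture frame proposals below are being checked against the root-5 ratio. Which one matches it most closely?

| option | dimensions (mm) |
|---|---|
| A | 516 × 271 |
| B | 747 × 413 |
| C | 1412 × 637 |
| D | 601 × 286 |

C

Target root-5 ≈ 2.236.
A: 1.904 (Δ0.332)  B: 1.809 (Δ0.427)  C: 2.217 (Δ0.019)  D: 2.101 (Δ0.135)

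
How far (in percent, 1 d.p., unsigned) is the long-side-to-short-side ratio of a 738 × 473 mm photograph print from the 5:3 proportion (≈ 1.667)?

Ratio = 738 / 473 ≈ 1.5603.
Ideal 5:3 ≈ 1.6667. |1.5603 − 1.6667| / 1.6667 ≈ 6.38% → 6.4%.

6.4%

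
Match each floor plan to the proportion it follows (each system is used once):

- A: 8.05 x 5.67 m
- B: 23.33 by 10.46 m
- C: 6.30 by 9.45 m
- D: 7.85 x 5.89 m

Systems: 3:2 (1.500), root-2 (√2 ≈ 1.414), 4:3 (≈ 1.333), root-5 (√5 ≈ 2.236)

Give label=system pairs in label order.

A=root-2, B=root-5, C=3:2, D=4:3

Ratios: A ≈ 1.420; B ≈ 2.230; C ≈ 1.500; D ≈ 1.333.
Targets: 3:2 ≈ 1.500; root-2 ≈ 1.414; 4:3 ≈ 1.333; root-5 ≈ 2.236.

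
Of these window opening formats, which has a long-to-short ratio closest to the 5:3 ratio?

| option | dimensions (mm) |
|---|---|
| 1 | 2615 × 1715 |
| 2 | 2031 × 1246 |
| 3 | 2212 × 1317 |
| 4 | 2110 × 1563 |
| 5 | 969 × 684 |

Target 5:3 ≈ 1.667.
1: 1.525 (Δ0.142)  2: 1.630 (Δ0.037)  3: 1.680 (Δ0.013)  4: 1.350 (Δ0.317)  5: 1.417 (Δ0.250)

3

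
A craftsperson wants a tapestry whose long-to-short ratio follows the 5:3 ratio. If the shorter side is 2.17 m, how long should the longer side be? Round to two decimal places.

5:3 ≈ 1.66667.
Longer side = 2.17 × 1.66667 ≈ 3.6167 → 3.62 m.

3.62 m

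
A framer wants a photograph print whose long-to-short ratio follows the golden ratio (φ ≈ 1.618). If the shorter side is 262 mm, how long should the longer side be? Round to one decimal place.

423.9 mm

golden ratio ≈ 1.61803.
Longer side = 262 × 1.61803 ≈ 423.924 → 423.9 mm.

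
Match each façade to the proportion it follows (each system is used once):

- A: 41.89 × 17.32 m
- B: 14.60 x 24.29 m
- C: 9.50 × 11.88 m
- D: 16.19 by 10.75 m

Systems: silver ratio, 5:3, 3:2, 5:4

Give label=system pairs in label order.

A = 41.89/17.32 ≈ 2.419 → silver ratio (2.414)
B = 24.29/14.60 ≈ 1.664 → 5:3 (1.667)
C = 11.88/9.50 ≈ 1.251 → 5:4 (1.250)
D = 16.19/10.75 ≈ 1.506 → 3:2 (1.500)

A=silver ratio, B=5:3, C=5:4, D=3:2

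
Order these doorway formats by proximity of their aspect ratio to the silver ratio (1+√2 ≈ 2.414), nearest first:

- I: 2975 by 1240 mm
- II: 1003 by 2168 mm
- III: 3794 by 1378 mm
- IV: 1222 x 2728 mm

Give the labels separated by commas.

I, IV, II, III

Ratios: I = 2975 / 1240 ≈ 2.399; II = 2168 / 1003 ≈ 2.162; III = 3794 / 1378 ≈ 2.753; IV = 2728 / 1222 ≈ 2.232.
|Δ from 2.414|: I 0.015; II 0.252; III 0.339; IV 0.182.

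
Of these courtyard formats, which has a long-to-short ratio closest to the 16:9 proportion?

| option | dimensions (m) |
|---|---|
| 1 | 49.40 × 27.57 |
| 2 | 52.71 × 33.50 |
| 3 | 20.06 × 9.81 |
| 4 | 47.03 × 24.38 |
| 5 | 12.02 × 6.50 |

1

Target 16:9 ≈ 1.778.
1: 1.792 (Δ0.014)  2: 1.573 (Δ0.205)  3: 2.045 (Δ0.267)  4: 1.929 (Δ0.151)  5: 1.849 (Δ0.071)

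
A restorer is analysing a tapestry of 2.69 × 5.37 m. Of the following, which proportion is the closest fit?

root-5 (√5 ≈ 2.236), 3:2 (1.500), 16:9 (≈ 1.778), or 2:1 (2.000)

2:1

Ratio = 5.37 / 2.69 ≈ 1.996.
Distances: root-5 2.236 (Δ 0.240); 3:2 1.500 (Δ 0.496); 16:9 1.778 (Δ 0.218); 2:1 2.000 (Δ 0.004).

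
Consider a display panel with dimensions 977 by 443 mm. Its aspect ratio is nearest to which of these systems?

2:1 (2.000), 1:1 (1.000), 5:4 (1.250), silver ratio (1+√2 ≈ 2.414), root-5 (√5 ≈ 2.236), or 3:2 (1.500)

977/443 ≈ 2.205. Nearest candidates are root-5 (2.236, off by 0.031) and 2:1 (2.000, off by 0.205).

root-5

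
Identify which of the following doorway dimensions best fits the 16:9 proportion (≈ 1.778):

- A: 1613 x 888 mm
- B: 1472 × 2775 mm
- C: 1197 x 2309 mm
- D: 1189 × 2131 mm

D

Ratios (long/short): A ≈ 1.816; B ≈ 1.885; C ≈ 1.929; D ≈ 1.792.
16:9 ≈ 1.778; option D is nearest (Δ 0.014).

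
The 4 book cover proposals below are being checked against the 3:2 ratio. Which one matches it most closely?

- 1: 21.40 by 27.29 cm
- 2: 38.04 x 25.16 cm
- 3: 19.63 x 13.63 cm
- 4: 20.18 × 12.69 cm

2

Target 3:2 ≈ 1.500.
1: 1.275 (Δ0.225)  2: 1.512 (Δ0.012)  3: 1.440 (Δ0.060)  4: 1.590 (Δ0.090)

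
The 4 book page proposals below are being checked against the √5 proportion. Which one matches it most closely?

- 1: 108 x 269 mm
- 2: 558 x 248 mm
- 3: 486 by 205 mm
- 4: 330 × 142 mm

2

Ratios (long/short): 1 ≈ 2.491; 2 ≈ 2.250; 3 ≈ 2.371; 4 ≈ 2.324.
root-5 ≈ 2.236; option 2 is nearest (Δ 0.014).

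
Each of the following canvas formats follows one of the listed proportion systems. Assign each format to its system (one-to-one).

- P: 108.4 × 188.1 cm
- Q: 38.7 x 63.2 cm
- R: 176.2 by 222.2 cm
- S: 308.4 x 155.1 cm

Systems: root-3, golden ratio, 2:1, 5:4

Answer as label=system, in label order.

P = 188.1/108.4 ≈ 1.735 → root-3 (1.732)
Q = 63.2/38.7 ≈ 1.633 → golden ratio (1.618)
R = 222.2/176.2 ≈ 1.261 → 5:4 (1.250)
S = 308.4/155.1 ≈ 1.988 → 2:1 (2.000)

P=root-3, Q=golden ratio, R=5:4, S=2:1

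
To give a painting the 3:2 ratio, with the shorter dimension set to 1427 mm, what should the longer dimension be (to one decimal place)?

2140.5 mm

3:2 = 1.50000.
Longer side = 1427 × 1.50000 ≈ 2140.500 → 2140.5 mm.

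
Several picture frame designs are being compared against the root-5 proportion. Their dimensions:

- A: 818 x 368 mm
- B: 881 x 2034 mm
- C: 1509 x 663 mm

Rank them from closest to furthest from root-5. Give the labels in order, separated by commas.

A: 818/368 ≈ 2.223 → |2.223 − 2.236| = 0.013
B: 2034/881 ≈ 2.309 → |2.309 − 2.236| = 0.073
C: 1509/663 ≈ 2.276 → |2.276 − 2.236| = 0.040

A, C, B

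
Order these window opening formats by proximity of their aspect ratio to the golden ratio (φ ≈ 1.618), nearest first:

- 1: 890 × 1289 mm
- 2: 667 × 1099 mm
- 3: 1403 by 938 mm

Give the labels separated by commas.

1: 1289/890 ≈ 1.448 → |1.448 − 1.618| = 0.170
2: 1099/667 ≈ 1.648 → |1.648 − 1.618| = 0.030
3: 1403/938 ≈ 1.496 → |1.496 − 1.618| = 0.122

2, 3, 1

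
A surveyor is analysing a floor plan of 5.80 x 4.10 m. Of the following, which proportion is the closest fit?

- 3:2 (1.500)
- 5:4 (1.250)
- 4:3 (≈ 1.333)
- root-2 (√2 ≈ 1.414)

root-2

Ratio = 5.80 / 4.10 ≈ 1.415.
Distances: 3:2 1.500 (Δ 0.085); 5:4 1.250 (Δ 0.165); 4:3 1.333 (Δ 0.082); root-2 1.414 (Δ 0.001).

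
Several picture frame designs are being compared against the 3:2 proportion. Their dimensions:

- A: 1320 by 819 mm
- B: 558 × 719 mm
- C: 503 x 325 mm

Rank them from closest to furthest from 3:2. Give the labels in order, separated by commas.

C, A, B

Ratios: A = 1320 / 819 ≈ 1.612; B = 719 / 558 ≈ 1.289; C = 503 / 325 ≈ 1.548.
|Δ from 1.500|: A 0.112; B 0.211; C 0.048.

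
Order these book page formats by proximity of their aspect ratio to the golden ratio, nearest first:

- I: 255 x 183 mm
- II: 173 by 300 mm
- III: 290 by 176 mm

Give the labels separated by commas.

I: 255/183 ≈ 1.393 → |1.393 − 1.618| = 0.225
II: 300/173 ≈ 1.734 → |1.734 − 1.618| = 0.116
III: 290/176 ≈ 1.648 → |1.648 − 1.618| = 0.030

III, II, I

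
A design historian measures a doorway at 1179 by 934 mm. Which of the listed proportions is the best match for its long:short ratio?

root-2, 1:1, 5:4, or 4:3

5:4

1179/934 ≈ 1.262. Nearest candidates are 5:4 (1.250, off by 0.012) and 4:3 (1.333, off by 0.071).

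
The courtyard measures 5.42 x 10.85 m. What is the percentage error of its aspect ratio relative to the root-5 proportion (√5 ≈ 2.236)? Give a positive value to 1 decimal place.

Ratio = 10.85 / 5.42 ≈ 2.0018.
Ideal root-5 ≈ 2.2361. |2.0018 − 2.2361| / 2.2361 ≈ 10.48% → 10.5%.

10.5%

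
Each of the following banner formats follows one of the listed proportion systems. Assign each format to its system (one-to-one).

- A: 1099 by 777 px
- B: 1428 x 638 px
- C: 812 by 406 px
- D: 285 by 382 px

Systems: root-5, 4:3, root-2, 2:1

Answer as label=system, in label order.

A=root-2, B=root-5, C=2:1, D=4:3

A = 1099/777 ≈ 1.414 → root-2 (1.414)
B = 1428/638 ≈ 2.238 → root-5 (2.236)
C = 812/406 ≈ 2.000 → 2:1 (2.000)
D = 382/285 ≈ 1.340 → 4:3 (1.333)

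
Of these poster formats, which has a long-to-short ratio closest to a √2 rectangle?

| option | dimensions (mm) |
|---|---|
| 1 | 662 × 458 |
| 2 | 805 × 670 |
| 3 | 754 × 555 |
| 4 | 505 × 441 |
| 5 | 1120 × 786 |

Ratios (long/short): 1 ≈ 1.445; 2 ≈ 1.201; 3 ≈ 1.359; 4 ≈ 1.145; 5 ≈ 1.425.
root-2 ≈ 1.414; option 5 is nearest (Δ 0.011).

5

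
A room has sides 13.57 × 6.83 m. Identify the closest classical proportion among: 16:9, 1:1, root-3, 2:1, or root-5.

2:1

13.57/6.83 ≈ 1.987. Nearest candidates are 2:1 (2.000, off by 0.013) and 16:9 (1.778, off by 0.209).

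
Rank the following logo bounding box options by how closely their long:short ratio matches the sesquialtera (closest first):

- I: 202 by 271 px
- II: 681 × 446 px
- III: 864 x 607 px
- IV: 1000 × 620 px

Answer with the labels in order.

I: 271/202 ≈ 1.342 → |1.342 − 1.500| = 0.158
II: 681/446 ≈ 1.527 → |1.527 − 1.500| = 0.027
III: 864/607 ≈ 1.423 → |1.423 − 1.500| = 0.077
IV: 1000/620 ≈ 1.613 → |1.613 − 1.500| = 0.113

II, III, IV, I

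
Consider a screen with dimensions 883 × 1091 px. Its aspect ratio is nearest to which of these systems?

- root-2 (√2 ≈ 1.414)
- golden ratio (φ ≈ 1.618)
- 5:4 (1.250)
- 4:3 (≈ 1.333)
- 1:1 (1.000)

Ratio = 1091 / 883 ≈ 1.236.
Distances: root-2 1.414 (Δ 0.178); golden ratio 1.618 (Δ 0.382); 5:4 1.250 (Δ 0.014); 4:3 1.333 (Δ 0.097); 1:1 1.000 (Δ 0.236).

5:4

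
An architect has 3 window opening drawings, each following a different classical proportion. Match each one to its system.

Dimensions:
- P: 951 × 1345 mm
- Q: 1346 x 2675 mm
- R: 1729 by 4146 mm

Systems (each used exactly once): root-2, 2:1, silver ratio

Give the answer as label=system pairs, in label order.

P=root-2, Q=2:1, R=silver ratio

Ratios: P ≈ 1.414; Q ≈ 1.987; R ≈ 2.398.
Targets: root-2 ≈ 1.414; 2:1 ≈ 2.000; silver ratio ≈ 2.414.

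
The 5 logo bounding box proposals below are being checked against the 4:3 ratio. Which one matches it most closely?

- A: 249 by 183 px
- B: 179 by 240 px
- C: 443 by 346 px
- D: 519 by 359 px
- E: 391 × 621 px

Target 4:3 ≈ 1.333.
A: 1.361 (Δ0.028)  B: 1.341 (Δ0.008)  C: 1.280 (Δ0.053)  D: 1.446 (Δ0.113)  E: 1.588 (Δ0.255)

B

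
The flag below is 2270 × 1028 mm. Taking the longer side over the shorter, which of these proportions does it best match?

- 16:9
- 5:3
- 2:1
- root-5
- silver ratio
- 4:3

2270/1028 ≈ 2.208. Nearest candidates are root-5 (2.236, off by 0.028) and silver ratio (2.414, off by 0.206).

root-5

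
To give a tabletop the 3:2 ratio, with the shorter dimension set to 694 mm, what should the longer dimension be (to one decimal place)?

3:2 = 1.50000.
Longer side = 694 × 1.50000 ≈ 1041.000 → 1041.0 mm.

1041.0 mm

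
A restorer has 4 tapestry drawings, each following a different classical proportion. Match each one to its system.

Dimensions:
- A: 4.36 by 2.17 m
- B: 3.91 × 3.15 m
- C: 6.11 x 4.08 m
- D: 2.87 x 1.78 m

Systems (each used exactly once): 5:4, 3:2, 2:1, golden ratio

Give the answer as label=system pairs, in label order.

A=2:1, B=5:4, C=3:2, D=golden ratio

A = 4.36/2.17 ≈ 2.009 → 2:1 (2.000)
B = 3.91/3.15 ≈ 1.241 → 5:4 (1.250)
C = 6.11/4.08 ≈ 1.498 → 3:2 (1.500)
D = 2.87/1.78 ≈ 1.612 → golden ratio (1.618)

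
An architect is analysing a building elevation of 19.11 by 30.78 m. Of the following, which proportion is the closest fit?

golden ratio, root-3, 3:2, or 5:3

golden ratio

Ratio = 30.78 / 19.11 ≈ 1.611.
Distances: golden ratio 1.618 (Δ 0.007); root-3 1.732 (Δ 0.121); 3:2 1.500 (Δ 0.111); 5:3 1.667 (Δ 0.056).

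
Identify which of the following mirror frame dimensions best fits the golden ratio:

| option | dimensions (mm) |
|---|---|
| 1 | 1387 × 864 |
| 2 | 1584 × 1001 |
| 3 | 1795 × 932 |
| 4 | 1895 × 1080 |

1

Ratios (long/short): 1 ≈ 1.605; 2 ≈ 1.582; 3 ≈ 1.926; 4 ≈ 1.755.
golden ratio ≈ 1.618; option 1 is nearest (Δ 0.013).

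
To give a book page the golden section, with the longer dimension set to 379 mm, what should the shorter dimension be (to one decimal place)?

234.2 mm

golden ratio ≈ 1.61803.
Shorter side = 379 ÷ 1.61803 ≈ 234.235 → 234.2 mm.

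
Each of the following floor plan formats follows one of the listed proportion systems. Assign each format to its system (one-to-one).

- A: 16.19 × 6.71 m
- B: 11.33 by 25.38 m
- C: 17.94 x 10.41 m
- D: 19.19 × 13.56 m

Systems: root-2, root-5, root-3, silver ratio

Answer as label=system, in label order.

A = 16.19/6.71 ≈ 2.413 → silver ratio (2.414)
B = 25.38/11.33 ≈ 2.240 → root-5 (2.236)
C = 17.94/10.41 ≈ 1.723 → root-3 (1.732)
D = 19.19/13.56 ≈ 1.415 → root-2 (1.414)

A=silver ratio, B=root-5, C=root-3, D=root-2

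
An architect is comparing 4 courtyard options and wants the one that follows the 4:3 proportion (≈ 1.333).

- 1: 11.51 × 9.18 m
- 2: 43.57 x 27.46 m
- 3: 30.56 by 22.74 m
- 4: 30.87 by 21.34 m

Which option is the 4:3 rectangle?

Ratios (long/short): 1 ≈ 1.254; 2 ≈ 1.587; 3 ≈ 1.344; 4 ≈ 1.447.
4:3 ≈ 1.333; option 3 is nearest (Δ 0.011).

3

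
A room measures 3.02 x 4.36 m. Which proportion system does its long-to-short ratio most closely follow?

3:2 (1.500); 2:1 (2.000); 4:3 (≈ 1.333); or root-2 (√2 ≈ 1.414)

root-2

Ratio = 4.36 / 3.02 ≈ 1.444.
Distances: 3:2 1.500 (Δ 0.056); 2:1 2.000 (Δ 0.556); 4:3 1.333 (Δ 0.111); root-2 1.414 (Δ 0.030).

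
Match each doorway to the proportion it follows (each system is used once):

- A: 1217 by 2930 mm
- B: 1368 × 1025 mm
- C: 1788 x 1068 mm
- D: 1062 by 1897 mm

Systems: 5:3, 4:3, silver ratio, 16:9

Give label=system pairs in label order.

Ratios: A ≈ 2.408; B ≈ 1.335; C ≈ 1.674; D ≈ 1.786.
Targets: 5:3 ≈ 1.667; 4:3 ≈ 1.333; silver ratio ≈ 2.414; 16:9 ≈ 1.778.

A=silver ratio, B=4:3, C=5:3, D=16:9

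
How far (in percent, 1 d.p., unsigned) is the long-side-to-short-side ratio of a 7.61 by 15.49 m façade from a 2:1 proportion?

Ratio = 15.49 / 7.61 ≈ 2.0355.
Ideal 2:1 = 2.0000. |2.0355 − 2.0000| / 2.0000 ≈ 1.77% → 1.8%.

1.8%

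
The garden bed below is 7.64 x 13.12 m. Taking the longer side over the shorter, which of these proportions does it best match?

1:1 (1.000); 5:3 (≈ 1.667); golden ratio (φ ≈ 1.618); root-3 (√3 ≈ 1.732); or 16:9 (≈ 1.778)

root-3

13.12/7.64 ≈ 1.717. Nearest candidates are root-3 (1.732, off by 0.015) and 5:3 (1.667, off by 0.050).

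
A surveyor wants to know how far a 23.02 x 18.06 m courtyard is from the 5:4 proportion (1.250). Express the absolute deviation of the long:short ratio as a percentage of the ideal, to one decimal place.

2.0%

Ratio = 23.02 / 18.06 ≈ 1.2746.
Ideal 5:4 = 1.2500. |1.2746 − 1.2500| / 1.2500 ≈ 1.97% → 2.0%.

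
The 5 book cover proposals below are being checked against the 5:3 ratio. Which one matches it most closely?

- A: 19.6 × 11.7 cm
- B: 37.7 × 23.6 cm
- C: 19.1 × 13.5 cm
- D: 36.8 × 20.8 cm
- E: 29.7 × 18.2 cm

Target 5:3 ≈ 1.667.
A: 1.675 (Δ0.008)  B: 1.597 (Δ0.070)  C: 1.415 (Δ0.252)  D: 1.769 (Δ0.102)  E: 1.632 (Δ0.035)

A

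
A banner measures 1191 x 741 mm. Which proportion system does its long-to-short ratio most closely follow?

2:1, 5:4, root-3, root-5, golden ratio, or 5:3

golden ratio

Ratio = 1191 / 741 ≈ 1.607.
Distances: 2:1 2.000 (Δ 0.393); 5:4 1.250 (Δ 0.357); root-3 1.732 (Δ 0.125); root-5 2.236 (Δ 0.629); golden ratio 1.618 (Δ 0.011); 5:3 1.667 (Δ 0.060).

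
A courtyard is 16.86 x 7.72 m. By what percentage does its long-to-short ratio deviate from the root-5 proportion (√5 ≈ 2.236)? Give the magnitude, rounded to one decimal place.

2.3%

Ratio = 16.86 / 7.72 ≈ 2.1839.
Ideal root-5 ≈ 2.2361. |2.1839 − 2.2361| / 2.2361 ≈ 2.33% → 2.3%.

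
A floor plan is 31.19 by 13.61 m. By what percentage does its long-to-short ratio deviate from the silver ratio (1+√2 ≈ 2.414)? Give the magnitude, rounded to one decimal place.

Ratio = 31.19 / 13.61 ≈ 2.2917.
Ideal silver ratio ≈ 2.4142. |2.2917 − 2.4142| / 2.4142 ≈ 5.07% → 5.1%.

5.1%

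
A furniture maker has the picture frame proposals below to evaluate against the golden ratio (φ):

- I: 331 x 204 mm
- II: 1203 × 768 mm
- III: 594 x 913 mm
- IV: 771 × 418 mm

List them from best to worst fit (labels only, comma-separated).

I: 331/204 ≈ 1.623 → |1.623 − 1.618| = 0.005
II: 1203/768 ≈ 1.566 → |1.566 − 1.618| = 0.052
III: 913/594 ≈ 1.537 → |1.537 − 1.618| = 0.081
IV: 771/418 ≈ 1.844 → |1.844 − 1.618| = 0.226

I, II, III, IV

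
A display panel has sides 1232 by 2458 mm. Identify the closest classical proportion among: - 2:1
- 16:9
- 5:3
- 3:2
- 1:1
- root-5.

Ratio = 2458 / 1232 ≈ 1.995.
Distances: 2:1 2.000 (Δ 0.005); 16:9 1.778 (Δ 0.217); 5:3 1.667 (Δ 0.328); 3:2 1.500 (Δ 0.495); 1:1 1.000 (Δ 0.995); root-5 2.236 (Δ 0.241).

2:1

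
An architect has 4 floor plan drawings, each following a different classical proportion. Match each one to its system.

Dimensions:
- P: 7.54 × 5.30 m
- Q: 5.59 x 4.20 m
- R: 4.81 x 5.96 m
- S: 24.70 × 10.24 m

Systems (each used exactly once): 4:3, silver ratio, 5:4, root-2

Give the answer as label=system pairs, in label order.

P = 7.54/5.30 ≈ 1.423 → root-2 (1.414)
Q = 5.59/4.20 ≈ 1.331 → 4:3 (1.333)
R = 5.96/4.81 ≈ 1.239 → 5:4 (1.250)
S = 24.70/10.24 ≈ 2.412 → silver ratio (2.414)

P=root-2, Q=4:3, R=5:4, S=silver ratio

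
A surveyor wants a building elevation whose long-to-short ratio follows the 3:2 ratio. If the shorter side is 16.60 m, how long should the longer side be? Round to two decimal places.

24.90 m

3:2 = 1.50000.
Longer side = 16.60 × 1.50000 ≈ 24.9000 → 24.90 m.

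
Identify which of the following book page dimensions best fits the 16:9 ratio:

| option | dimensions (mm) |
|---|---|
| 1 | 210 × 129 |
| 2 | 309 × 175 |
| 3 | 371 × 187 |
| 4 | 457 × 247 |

Ratios (long/short): 1 ≈ 1.628; 2 ≈ 1.766; 3 ≈ 1.984; 4 ≈ 1.850.
16:9 ≈ 1.778; option 2 is nearest (Δ 0.012).

2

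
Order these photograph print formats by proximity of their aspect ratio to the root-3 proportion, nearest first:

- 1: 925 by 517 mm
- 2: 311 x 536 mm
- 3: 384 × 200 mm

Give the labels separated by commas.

2, 1, 3

1: 925/517 ≈ 1.789 → |1.789 − 1.732| = 0.057
2: 536/311 ≈ 1.723 → |1.723 − 1.732| = 0.009
3: 384/200 ≈ 1.920 → |1.920 − 1.732| = 0.188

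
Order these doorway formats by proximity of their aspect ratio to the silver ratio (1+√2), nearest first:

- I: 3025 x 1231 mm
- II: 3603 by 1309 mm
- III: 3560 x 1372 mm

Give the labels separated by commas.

I: 3025/1231 ≈ 2.457 → |2.457 − 2.414| = 0.043
II: 3603/1309 ≈ 2.752 → |2.752 − 2.414| = 0.338
III: 3560/1372 ≈ 2.595 → |2.595 − 2.414| = 0.181

I, III, II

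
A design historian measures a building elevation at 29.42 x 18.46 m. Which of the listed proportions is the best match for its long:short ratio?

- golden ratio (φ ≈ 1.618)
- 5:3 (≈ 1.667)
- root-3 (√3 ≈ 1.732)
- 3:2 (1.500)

golden ratio

Ratio = 29.42 / 18.46 ≈ 1.594.
Distances: golden ratio 1.618 (Δ 0.024); 5:3 1.667 (Δ 0.073); root-3 1.732 (Δ 0.138); 3:2 1.500 (Δ 0.094).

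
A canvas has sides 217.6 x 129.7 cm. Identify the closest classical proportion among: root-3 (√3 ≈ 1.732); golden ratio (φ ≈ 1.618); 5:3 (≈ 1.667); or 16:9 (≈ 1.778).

Ratio = 217.6 / 129.7 ≈ 1.678.
Distances: root-3 1.732 (Δ 0.054); golden ratio 1.618 (Δ 0.060); 5:3 1.667 (Δ 0.011); 16:9 1.778 (Δ 0.100).

5:3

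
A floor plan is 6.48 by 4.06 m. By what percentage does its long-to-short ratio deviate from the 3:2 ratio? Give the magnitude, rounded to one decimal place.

6.4%

Ratio = 6.48 / 4.06 ≈ 1.5961.
Ideal 3:2 = 1.5000. |1.5961 − 1.5000| / 1.5000 ≈ 6.41% → 6.4%.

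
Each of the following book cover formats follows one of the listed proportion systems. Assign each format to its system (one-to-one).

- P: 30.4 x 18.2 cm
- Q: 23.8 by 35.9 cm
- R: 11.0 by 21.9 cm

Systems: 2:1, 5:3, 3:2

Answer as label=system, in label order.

P=5:3, Q=3:2, R=2:1

Ratios: P ≈ 1.670; Q ≈ 1.508; R ≈ 1.991.
Targets: 2:1 ≈ 2.000; 5:3 ≈ 1.667; 3:2 ≈ 1.500.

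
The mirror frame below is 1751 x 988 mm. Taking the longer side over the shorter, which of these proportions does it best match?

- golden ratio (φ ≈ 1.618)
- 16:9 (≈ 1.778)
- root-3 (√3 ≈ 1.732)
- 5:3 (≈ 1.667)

1751/988 ≈ 1.772. Nearest candidates are 16:9 (1.778, off by 0.006) and root-3 (1.732, off by 0.040).

16:9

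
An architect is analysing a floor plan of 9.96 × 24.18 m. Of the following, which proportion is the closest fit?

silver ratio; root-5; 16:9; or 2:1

24.18/9.96 ≈ 2.428. Nearest candidates are silver ratio (2.414, off by 0.014) and root-5 (2.236, off by 0.192).

silver ratio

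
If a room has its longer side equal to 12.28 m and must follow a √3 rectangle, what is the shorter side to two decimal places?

root-3 ≈ 1.73205.
Shorter side = 12.28 ÷ 1.73205 ≈ 7.0899 → 7.09 m.

7.09 m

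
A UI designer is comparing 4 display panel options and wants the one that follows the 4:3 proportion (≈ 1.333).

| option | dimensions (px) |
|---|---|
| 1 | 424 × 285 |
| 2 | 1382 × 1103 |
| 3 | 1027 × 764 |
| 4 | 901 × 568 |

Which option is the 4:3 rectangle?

Ratios (long/short): 1 ≈ 1.488; 2 ≈ 1.253; 3 ≈ 1.344; 4 ≈ 1.586.
4:3 ≈ 1.333; option 3 is nearest (Δ 0.011).

3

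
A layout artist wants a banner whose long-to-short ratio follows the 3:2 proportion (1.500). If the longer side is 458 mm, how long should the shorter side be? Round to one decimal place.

305.3 mm

3:2 = 1.50000.
Shorter side = 458 ÷ 1.50000 ≈ 305.333 → 305.3 mm.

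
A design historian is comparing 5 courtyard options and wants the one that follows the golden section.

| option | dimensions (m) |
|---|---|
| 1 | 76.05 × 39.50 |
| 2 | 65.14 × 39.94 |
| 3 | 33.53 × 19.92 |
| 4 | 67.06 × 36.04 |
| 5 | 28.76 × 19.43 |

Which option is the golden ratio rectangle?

Target golden ratio ≈ 1.618.
1: 1.925 (Δ0.307)  2: 1.631 (Δ0.013)  3: 1.683 (Δ0.065)  4: 1.861 (Δ0.243)  5: 1.480 (Δ0.138)

2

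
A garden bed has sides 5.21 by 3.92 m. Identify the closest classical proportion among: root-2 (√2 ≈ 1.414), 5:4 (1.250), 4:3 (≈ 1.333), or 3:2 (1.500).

4:3

Ratio = 5.21 / 3.92 ≈ 1.329.
Distances: root-2 1.414 (Δ 0.085); 5:4 1.250 (Δ 0.079); 4:3 1.333 (Δ 0.004); 3:2 1.500 (Δ 0.171).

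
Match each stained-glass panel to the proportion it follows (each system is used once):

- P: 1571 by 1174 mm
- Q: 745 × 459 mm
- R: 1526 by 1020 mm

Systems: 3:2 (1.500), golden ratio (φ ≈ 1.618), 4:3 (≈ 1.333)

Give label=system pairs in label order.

P = 1571/1174 ≈ 1.338 → 4:3 (1.333)
Q = 745/459 ≈ 1.623 → golden ratio (1.618)
R = 1526/1020 ≈ 1.496 → 3:2 (1.500)

P=4:3, Q=golden ratio, R=3:2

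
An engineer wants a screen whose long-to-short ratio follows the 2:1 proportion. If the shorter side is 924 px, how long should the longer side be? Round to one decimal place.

2:1 = 2.00000.
Longer side = 924 × 2.00000 ≈ 1848.000 → 1848.0 px.

1848.0 px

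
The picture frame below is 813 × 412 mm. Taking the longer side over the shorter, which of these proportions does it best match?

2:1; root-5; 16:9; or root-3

813/412 ≈ 1.973. Nearest candidates are 2:1 (2.000, off by 0.027) and 16:9 (1.778, off by 0.195).

2:1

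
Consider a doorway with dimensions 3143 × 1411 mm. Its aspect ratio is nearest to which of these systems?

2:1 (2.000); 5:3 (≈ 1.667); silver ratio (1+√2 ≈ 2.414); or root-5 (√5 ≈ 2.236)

root-5

Ratio = 3143 / 1411 ≈ 2.227.
Distances: 2:1 2.000 (Δ 0.227); 5:3 1.667 (Δ 0.560); silver ratio 2.414 (Δ 0.187); root-5 2.236 (Δ 0.009).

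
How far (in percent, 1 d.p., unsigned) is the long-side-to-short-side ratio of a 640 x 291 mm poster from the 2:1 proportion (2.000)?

Ratio = 640 / 291 ≈ 2.1993.
Ideal 2:1 = 2.0000. |2.1993 − 2.0000| / 2.0000 ≈ 9.97% → 10.0%.

10.0%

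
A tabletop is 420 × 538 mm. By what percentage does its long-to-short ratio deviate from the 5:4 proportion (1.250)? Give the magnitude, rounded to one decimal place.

2.5%

Ratio = 538 / 420 ≈ 1.2810.
Ideal 5:4 = 1.2500. |1.2810 − 1.2500| / 1.2500 ≈ 2.48% → 2.5%.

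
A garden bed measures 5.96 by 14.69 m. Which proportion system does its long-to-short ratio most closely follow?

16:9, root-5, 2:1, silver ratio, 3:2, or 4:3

silver ratio

14.69/5.96 ≈ 2.465. Nearest candidates are silver ratio (2.414, off by 0.051) and root-5 (2.236, off by 0.229).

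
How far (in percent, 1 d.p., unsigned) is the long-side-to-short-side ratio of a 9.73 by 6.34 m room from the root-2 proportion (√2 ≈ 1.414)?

Ratio = 9.73 / 6.34 ≈ 1.5347.
Ideal root-2 ≈ 1.4142. |1.5347 − 1.4142| / 1.4142 ≈ 8.52% → 8.5%.

8.5%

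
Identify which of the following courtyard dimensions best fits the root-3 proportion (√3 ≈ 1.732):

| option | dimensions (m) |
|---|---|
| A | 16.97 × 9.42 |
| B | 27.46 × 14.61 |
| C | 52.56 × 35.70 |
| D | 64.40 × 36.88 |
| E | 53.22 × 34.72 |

D

Target root-3 ≈ 1.732.
A: 1.801 (Δ0.069)  B: 1.880 (Δ0.148)  C: 1.472 (Δ0.260)  D: 1.746 (Δ0.014)  E: 1.533 (Δ0.199)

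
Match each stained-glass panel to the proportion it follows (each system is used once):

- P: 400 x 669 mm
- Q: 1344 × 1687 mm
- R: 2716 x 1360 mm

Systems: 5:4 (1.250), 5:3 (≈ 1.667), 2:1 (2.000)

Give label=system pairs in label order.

P=5:3, Q=5:4, R=2:1

Ratios: P ≈ 1.673; Q ≈ 1.255; R ≈ 1.997.
Targets: 5:4 ≈ 1.250; 5:3 ≈ 1.667; 2:1 ≈ 2.000.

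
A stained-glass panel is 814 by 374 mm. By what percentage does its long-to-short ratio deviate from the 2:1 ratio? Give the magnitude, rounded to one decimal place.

Ratio = 814 / 374 ≈ 2.1765.
Ideal 2:1 = 2.0000. |2.1765 − 2.0000| / 2.0000 ≈ 8.82% → 8.8%.

8.8%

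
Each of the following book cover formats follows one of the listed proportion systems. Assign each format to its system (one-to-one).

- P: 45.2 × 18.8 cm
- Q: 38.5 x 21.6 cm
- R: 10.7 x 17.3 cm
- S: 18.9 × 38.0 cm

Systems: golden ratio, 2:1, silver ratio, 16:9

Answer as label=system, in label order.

P=silver ratio, Q=16:9, R=golden ratio, S=2:1

P = 45.2/18.8 ≈ 2.404 → silver ratio (2.414)
Q = 38.5/21.6 ≈ 1.782 → 16:9 (1.778)
R = 17.3/10.7 ≈ 1.617 → golden ratio (1.618)
S = 38.0/18.9 ≈ 2.011 → 2:1 (2.000)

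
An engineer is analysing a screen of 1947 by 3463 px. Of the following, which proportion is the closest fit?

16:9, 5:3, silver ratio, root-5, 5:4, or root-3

16:9

3463/1947 ≈ 1.779. Nearest candidates are 16:9 (1.778, off by 0.001) and root-3 (1.732, off by 0.047).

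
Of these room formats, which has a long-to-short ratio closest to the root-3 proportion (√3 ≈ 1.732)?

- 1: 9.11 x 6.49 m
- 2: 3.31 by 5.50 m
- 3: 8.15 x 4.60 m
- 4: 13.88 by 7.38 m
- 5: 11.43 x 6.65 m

Target root-3 ≈ 1.732.
1: 1.404 (Δ0.328)  2: 1.662 (Δ0.070)  3: 1.772 (Δ0.040)  4: 1.881 (Δ0.149)  5: 1.719 (Δ0.013)

5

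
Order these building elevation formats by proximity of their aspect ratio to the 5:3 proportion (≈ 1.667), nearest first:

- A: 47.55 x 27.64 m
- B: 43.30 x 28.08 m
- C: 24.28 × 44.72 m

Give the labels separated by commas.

A: 47.55/27.64 ≈ 1.720 → |1.720 − 1.667| = 0.053
B: 43.30/28.08 ≈ 1.542 → |1.542 − 1.667| = 0.125
C: 44.72/24.28 ≈ 1.842 → |1.842 − 1.667| = 0.175

A, B, C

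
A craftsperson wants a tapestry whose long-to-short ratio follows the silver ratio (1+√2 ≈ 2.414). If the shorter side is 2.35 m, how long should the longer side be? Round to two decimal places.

silver ratio ≈ 2.41421.
Longer side = 2.35 × 2.41421 ≈ 5.6734 → 5.67 m.

5.67 m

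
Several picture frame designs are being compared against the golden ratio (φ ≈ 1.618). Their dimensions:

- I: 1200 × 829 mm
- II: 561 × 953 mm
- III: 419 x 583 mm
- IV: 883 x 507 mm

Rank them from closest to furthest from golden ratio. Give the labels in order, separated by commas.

I: 1200/829 ≈ 1.448 → |1.448 − 1.618| = 0.170
II: 953/561 ≈ 1.699 → |1.699 − 1.618| = 0.081
III: 583/419 ≈ 1.391 → |1.391 − 1.618| = 0.227
IV: 883/507 ≈ 1.742 → |1.742 − 1.618| = 0.124

II, IV, I, III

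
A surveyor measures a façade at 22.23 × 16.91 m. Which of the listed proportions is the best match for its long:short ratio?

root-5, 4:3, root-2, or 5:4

4:3

Ratio = 22.23 / 16.91 ≈ 1.315.
Distances: root-5 2.236 (Δ 0.921); 4:3 1.333 (Δ 0.018); root-2 1.414 (Δ 0.099); 5:4 1.250 (Δ 0.065).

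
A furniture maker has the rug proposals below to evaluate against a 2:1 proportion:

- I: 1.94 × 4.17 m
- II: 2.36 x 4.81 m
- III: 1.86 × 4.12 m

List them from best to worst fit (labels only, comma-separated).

I: 4.17/1.94 ≈ 2.149 → |2.149 − 2.000| = 0.149
II: 4.81/2.36 ≈ 2.038 → |2.038 − 2.000| = 0.038
III: 4.12/1.86 ≈ 2.215 → |2.215 − 2.000| = 0.215

II, I, III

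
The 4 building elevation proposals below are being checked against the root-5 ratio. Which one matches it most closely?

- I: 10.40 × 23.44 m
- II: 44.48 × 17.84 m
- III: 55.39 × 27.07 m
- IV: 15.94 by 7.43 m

I

Ratios (long/short): I ≈ 2.254; II ≈ 2.493; III ≈ 2.046; IV ≈ 2.145.
root-5 ≈ 2.236; option I is nearest (Δ 0.018).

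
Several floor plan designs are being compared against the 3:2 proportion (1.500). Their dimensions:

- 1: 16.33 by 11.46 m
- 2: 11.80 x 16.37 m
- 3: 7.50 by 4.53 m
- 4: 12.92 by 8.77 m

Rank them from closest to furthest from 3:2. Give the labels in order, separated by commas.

4, 1, 2, 3

Ratios: 1 = 16.33 / 11.46 ≈ 1.425; 2 = 16.37 / 11.80 ≈ 1.387; 3 = 7.50 / 4.53 ≈ 1.656; 4 = 12.92 / 8.77 ≈ 1.473.
|Δ from 1.500|: 1 0.075; 2 0.113; 3 0.156; 4 0.027.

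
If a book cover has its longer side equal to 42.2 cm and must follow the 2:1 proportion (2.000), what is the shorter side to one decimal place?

21.1 cm

2:1 = 2.00000.
Shorter side = 42.2 ÷ 2.00000 ≈ 21.100 → 21.1 cm.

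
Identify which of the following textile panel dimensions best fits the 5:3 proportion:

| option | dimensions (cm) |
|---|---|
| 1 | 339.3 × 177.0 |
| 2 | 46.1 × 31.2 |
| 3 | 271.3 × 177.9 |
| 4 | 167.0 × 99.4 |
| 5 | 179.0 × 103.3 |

4

Ratios (long/short): 1 ≈ 1.917; 2 ≈ 1.478; 3 ≈ 1.525; 4 ≈ 1.680; 5 ≈ 1.733.
5:3 ≈ 1.667; option 4 is nearest (Δ 0.013).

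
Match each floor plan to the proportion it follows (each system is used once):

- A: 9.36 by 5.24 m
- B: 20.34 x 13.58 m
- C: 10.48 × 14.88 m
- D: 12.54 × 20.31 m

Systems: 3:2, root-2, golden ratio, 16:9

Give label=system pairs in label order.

Ratios: A ≈ 1.786; B ≈ 1.498; C ≈ 1.420; D ≈ 1.620.
Targets: 3:2 ≈ 1.500; root-2 ≈ 1.414; golden ratio ≈ 1.618; 16:9 ≈ 1.778.

A=16:9, B=3:2, C=root-2, D=golden ratio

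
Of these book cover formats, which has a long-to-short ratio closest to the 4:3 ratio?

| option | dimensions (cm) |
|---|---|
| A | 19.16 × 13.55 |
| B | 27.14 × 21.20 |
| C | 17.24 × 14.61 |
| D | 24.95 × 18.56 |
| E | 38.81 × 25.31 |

Target 4:3 ≈ 1.333.
A: 1.414 (Δ0.081)  B: 1.280 (Δ0.053)  C: 1.180 (Δ0.153)  D: 1.344 (Δ0.011)  E: 1.533 (Δ0.200)

D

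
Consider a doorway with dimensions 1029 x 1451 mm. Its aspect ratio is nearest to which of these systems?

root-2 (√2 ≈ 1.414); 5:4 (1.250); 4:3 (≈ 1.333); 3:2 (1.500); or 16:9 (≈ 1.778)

root-2

Ratio = 1451 / 1029 ≈ 1.410.
Distances: root-2 1.414 (Δ 0.004); 5:4 1.250 (Δ 0.160); 4:3 1.333 (Δ 0.077); 3:2 1.500 (Δ 0.090); 16:9 1.778 (Δ 0.368).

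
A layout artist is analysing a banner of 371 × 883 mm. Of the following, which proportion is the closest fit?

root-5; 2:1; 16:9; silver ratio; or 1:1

silver ratio

Ratio = 883 / 371 ≈ 2.380.
Distances: root-5 2.236 (Δ 0.144); 2:1 2.000 (Δ 0.380); 16:9 1.778 (Δ 0.602); silver ratio 2.414 (Δ 0.034); 1:1 1.000 (Δ 1.380).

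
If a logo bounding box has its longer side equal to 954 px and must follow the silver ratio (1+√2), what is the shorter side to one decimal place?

silver ratio ≈ 2.41421.
Shorter side = 954 ÷ 2.41421 ≈ 395.160 → 395.2 px.

395.2 px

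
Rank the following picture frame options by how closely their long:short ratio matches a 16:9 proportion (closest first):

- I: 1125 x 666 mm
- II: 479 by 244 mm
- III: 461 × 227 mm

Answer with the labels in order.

I: 1125/666 ≈ 1.689 → |1.689 − 1.778| = 0.089
II: 479/244 ≈ 1.963 → |1.963 − 1.778| = 0.185
III: 461/227 ≈ 2.031 → |2.031 − 1.778| = 0.253

I, II, III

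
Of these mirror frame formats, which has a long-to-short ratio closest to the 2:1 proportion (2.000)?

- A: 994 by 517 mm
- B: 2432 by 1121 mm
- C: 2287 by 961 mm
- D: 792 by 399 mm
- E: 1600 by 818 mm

Ratios (long/short): A ≈ 1.923; B ≈ 2.169; C ≈ 2.380; D ≈ 1.985; E ≈ 1.956.
2:1 ≈ 2.000; option D is nearest (Δ 0.015).

D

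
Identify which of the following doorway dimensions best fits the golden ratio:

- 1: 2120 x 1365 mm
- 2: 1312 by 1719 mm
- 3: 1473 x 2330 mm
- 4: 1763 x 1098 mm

Target golden ratio ≈ 1.618.
1: 1.553 (Δ0.065)  2: 1.310 (Δ0.308)  3: 1.582 (Δ0.036)  4: 1.606 (Δ0.012)

4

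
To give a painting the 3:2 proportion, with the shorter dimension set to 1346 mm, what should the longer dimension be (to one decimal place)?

3:2 = 1.50000.
Longer side = 1346 × 1.50000 ≈ 2019.000 → 2019.0 mm.

2019.0 mm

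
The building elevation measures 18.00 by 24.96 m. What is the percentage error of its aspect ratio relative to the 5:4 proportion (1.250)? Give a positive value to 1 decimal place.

10.9%

Ratio = 24.96 / 18.00 ≈ 1.3867.
Ideal 5:4 = 1.2500. |1.3867 − 1.2500| / 1.2500 ≈ 10.94% → 10.9%.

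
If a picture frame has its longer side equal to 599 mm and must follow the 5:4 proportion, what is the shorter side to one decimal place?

5:4 = 1.25000.
Shorter side = 599 ÷ 1.25000 ≈ 479.200 → 479.2 mm.

479.2 mm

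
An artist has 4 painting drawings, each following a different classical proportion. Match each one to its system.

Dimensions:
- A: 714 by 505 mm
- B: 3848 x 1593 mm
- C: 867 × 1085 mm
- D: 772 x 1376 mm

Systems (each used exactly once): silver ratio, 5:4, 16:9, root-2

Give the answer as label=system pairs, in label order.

A=root-2, B=silver ratio, C=5:4, D=16:9

A = 714/505 ≈ 1.414 → root-2 (1.414)
B = 3848/1593 ≈ 2.416 → silver ratio (2.414)
C = 1085/867 ≈ 1.251 → 5:4 (1.250)
D = 1376/772 ≈ 1.782 → 16:9 (1.778)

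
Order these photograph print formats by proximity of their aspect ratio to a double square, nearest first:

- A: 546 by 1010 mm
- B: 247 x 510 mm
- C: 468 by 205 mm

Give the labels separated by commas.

Ratios: A = 1010 / 546 ≈ 1.850; B = 510 / 247 ≈ 2.065; C = 468 / 205 ≈ 2.283.
|Δ from 2.000|: A 0.150; B 0.065; C 0.283.

B, A, C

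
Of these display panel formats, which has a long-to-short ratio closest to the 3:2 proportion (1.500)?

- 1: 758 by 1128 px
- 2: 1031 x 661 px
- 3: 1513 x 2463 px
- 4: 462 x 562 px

1

Target 3:2 ≈ 1.500.
1: 1.488 (Δ0.012)  2: 1.560 (Δ0.060)  3: 1.628 (Δ0.128)  4: 1.216 (Δ0.284)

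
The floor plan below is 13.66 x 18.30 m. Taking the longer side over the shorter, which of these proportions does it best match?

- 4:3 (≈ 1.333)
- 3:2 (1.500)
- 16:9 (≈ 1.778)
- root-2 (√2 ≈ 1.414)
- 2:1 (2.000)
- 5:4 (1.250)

18.30/13.66 ≈ 1.340. Nearest candidates are 4:3 (1.333, off by 0.007) and root-2 (1.414, off by 0.074).

4:3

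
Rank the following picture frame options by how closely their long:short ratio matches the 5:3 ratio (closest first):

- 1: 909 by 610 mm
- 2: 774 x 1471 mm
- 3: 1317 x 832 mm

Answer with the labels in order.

3, 1, 2

Ratios: 1 = 909 / 610 ≈ 1.490; 2 = 1471 / 774 ≈ 1.901; 3 = 1317 / 832 ≈ 1.583.
|Δ from 1.667|: 1 0.177; 2 0.234; 3 0.084.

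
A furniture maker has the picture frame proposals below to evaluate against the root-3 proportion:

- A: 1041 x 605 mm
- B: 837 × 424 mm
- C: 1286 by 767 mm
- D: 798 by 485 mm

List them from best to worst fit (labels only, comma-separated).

A: 1041/605 ≈ 1.721 → |1.721 − 1.732| = 0.011
B: 837/424 ≈ 1.974 → |1.974 − 1.732| = 0.242
C: 1286/767 ≈ 1.677 → |1.677 − 1.732| = 0.055
D: 798/485 ≈ 1.645 → |1.645 − 1.732| = 0.087

A, C, D, B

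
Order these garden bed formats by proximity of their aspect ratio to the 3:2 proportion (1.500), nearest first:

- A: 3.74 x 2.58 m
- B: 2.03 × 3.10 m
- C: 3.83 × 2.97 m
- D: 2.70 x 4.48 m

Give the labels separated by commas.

A: 3.74/2.58 ≈ 1.450 → |1.450 − 1.500| = 0.050
B: 3.10/2.03 ≈ 1.527 → |1.527 − 1.500| = 0.027
C: 3.83/2.97 ≈ 1.290 → |1.290 − 1.500| = 0.210
D: 4.48/2.70 ≈ 1.659 → |1.659 − 1.500| = 0.159

B, A, D, C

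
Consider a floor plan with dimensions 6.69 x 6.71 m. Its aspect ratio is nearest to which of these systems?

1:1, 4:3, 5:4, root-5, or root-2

1:1

Ratio = 6.71 / 6.69 ≈ 1.003.
Distances: 1:1 1.000 (Δ 0.003); 4:3 1.333 (Δ 0.330); 5:4 1.250 (Δ 0.247); root-5 2.236 (Δ 1.233); root-2 1.414 (Δ 0.411).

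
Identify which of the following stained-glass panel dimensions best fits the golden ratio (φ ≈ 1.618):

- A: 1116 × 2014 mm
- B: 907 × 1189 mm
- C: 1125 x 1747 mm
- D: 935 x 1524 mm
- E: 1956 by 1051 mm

Ratios (long/short): A ≈ 1.805; B ≈ 1.311; C ≈ 1.553; D ≈ 1.630; E ≈ 1.861.
golden ratio ≈ 1.618; option D is nearest (Δ 0.012).

D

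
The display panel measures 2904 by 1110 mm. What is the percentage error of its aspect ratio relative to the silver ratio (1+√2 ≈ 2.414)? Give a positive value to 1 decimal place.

8.4%

Ratio = 2904 / 1110 ≈ 2.6162.
Ideal silver ratio ≈ 2.4142. |2.6162 − 2.4142| / 2.4142 ≈ 8.37% → 8.4%.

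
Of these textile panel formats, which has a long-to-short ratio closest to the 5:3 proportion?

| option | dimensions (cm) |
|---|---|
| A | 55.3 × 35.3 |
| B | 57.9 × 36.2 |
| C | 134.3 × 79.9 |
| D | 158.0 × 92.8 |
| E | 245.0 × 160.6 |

C

Target 5:3 ≈ 1.667.
A: 1.567 (Δ0.100)  B: 1.599 (Δ0.068)  C: 1.681 (Δ0.014)  D: 1.703 (Δ0.036)  E: 1.526 (Δ0.141)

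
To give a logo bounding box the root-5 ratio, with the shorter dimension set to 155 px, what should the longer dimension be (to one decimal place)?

root-5 ≈ 2.23607.
Longer side = 155 × 2.23607 ≈ 346.591 → 346.6 px.

346.6 px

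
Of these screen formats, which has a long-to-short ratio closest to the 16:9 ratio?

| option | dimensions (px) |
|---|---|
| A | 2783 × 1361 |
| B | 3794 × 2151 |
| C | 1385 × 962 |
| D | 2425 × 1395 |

B

Ratios (long/short): A ≈ 2.045; B ≈ 1.764; C ≈ 1.440; D ≈ 1.738.
16:9 ≈ 1.778; option B is nearest (Δ 0.014).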